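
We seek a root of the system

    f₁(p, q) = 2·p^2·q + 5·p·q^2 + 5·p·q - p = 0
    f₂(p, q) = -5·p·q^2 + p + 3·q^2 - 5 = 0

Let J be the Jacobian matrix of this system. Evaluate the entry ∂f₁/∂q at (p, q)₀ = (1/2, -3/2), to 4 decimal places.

∂f₁/∂q = 2·p^2 + 10·p·q + 5·p.
At (1/2, -3/2) this is -4.5000.

-4.5000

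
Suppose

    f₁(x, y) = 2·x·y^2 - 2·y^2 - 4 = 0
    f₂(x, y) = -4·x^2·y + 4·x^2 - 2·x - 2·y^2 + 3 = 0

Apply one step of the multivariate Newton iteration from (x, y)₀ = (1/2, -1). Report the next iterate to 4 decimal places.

At (1/2, -1): F = (-5.0000, 2.0000).
Jacobian J = [[2·y^2, 4·x·y - 4·y], [-8·x·y + 8·x - 2, -4·x^2 - 4·y]].
At the point, J = [[2.0000, 2.0000], [6.0000, 3.0000]] (det J = -6.0000).
Solving J·Δ = −F gives Δ = (-3.1667, 5.6667).
Then the next iterate is (x, y)₁ = (-2.6667, 4.6667).

(-2.6667, 4.6667)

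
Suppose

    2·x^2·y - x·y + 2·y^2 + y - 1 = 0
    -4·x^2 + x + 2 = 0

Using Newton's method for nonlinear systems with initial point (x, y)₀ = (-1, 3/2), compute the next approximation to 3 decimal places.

(-0.667, 0.800)

At (-1, 3/2): F = (9.500, -3.000).
Jacobian J = [[4·x·y - y, 2·x^2 - x + 4·y + 1], [-8·x + 1, 0]].
At the point, J = [[-7.500, 10.000], [9.000, 0.000]] (det J = -90.000).
Solving J·Δ = −F gives Δ = (0.333, -0.700).
Then the next iterate is (x, y)₁ = (-0.667, 0.800).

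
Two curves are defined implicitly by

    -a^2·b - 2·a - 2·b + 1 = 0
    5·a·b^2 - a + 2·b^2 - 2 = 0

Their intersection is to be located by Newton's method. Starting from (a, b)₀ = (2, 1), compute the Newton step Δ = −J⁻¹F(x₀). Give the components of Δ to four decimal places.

At (2, 1): F = (-9.0000, 8.0000).
Jacobian J = [[-2·a·b - 2, -a^2 - 2], [5·b^2 - 1, 10·a·b + 4·b]].
At the point, J = [[-6.0000, -6.0000], [4.0000, 24.0000]] (det J = -120.0000).
Solving J·Δ = −F gives Δ = (-1.4000, -0.1000).

(-1.4000, -0.1000)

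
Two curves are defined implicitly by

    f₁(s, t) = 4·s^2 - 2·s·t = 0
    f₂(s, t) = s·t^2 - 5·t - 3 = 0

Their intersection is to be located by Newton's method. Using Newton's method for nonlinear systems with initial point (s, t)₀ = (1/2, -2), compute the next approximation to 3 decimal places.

At (1/2, -2): F = (3.000, 9.000).
Jacobian J = [[8·s - 2·t, -2·s], [t^2, 2·s·t - 5]].
At the point, J = [[8.000, -1.000], [4.000, -7.000]] (det J = -52.000).
Solving J·Δ = −F gives Δ = (-0.231, 1.154).
Then the next iterate is (s, t)₁ = (0.269, -0.846).

(0.269, -0.846)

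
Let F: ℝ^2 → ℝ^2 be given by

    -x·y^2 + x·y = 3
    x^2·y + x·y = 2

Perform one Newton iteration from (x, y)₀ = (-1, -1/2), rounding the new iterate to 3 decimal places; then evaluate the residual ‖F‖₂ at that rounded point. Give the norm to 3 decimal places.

At (-1, -1/2): F = (-2.250, -2.000).
Jacobian J = [[-y^2 + y, -2·x·y + x], [2·x·y + y, x^2 + x]].
At the point, J = [[-0.750, -2.000], [0.500, 0.000]] (det J = 1.000).
Solving J·Δ = −F gives Δ = (4.000, -2.625).
Then the next iterate is (x, y)₁ = (3.000, -3.125).
Re-evaluating at (3.000, -3.125): F = (-41.67188, -39.500), so ‖F‖₂ = 57.418.

57.418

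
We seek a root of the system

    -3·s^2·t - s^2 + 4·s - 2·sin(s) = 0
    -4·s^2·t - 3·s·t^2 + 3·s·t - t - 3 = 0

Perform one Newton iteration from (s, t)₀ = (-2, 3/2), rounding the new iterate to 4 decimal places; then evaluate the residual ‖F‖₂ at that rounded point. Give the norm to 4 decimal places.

8.9599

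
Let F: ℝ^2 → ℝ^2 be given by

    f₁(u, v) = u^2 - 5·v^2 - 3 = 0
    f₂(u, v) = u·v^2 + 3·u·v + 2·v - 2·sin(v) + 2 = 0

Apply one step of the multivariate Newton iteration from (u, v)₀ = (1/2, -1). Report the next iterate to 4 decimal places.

(1.3324, -0.3082)

At (1/2, -1): F = (-7.7500, 0.682942).
Jacobian J = [[2·u, -10·v], [v^2 + 3·v, 2·u·v + 3·u - 2·cos(v) + 2]].
At the point, J = [[1.0000, 10.0000], [-2.0000, 1.419395]] (det J = 21.419395).
Solving J·Δ = −F gives Δ = (0.8324, 0.6918).
Then the next iterate is (u, v)₁ = (1.3324, -0.3082).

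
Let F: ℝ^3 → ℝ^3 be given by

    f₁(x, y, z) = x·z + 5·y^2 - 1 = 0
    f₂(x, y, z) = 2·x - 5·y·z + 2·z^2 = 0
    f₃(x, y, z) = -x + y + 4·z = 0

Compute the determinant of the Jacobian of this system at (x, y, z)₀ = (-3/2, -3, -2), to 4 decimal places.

366.0000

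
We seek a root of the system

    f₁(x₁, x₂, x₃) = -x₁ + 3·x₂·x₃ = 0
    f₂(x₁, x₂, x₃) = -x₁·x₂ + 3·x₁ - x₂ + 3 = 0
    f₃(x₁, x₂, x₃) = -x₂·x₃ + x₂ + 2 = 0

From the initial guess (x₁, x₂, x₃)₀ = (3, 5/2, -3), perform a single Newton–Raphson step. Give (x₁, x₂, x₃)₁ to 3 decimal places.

(22.200, 5.400, 6.440)

At (3, 5/2, -3): F = (-25.500, 2.000, 12.000).
Jacobian J = [[-1, 3·x₃, 3·x₂], [-x₂ + 3, -x₁ - 1, 0], [0, -x₃ + 1, -x₂]].
At the point, J = [[-1.000, -9.000, 7.500], [0.500, -4.000, 0.000], [0.000, 4.000, -2.500]] (det J = -6.250).
Solving J·Δ = −F gives Δ = (19.200, 2.900, 9.440).
Then the next iterate is (x₁, x₂, x₃)₁ = (22.200, 5.400, 6.440).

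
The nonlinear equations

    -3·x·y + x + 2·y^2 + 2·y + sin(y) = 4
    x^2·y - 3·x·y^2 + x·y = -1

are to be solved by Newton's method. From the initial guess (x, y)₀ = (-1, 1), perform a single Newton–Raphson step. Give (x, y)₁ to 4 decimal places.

(-0.1930, 0.8713)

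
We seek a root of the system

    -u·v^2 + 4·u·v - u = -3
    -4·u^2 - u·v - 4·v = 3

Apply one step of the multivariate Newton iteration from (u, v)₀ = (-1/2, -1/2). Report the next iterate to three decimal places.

At (-1/2, -1/2): F = (4.625, -2.250).
Jacobian J = [[-v^2 + 4·v - 1, -2·u·v + 4·u], [-8·u - v, -u - 4]].
At the point, J = [[-3.250, -2.500], [4.500, -3.500]] (det J = 22.625).
Solving J·Δ = −F gives Δ = (0.964, 0.597).
Then the next iterate is (u, v)₁ = (0.464, 0.097).

(0.464, 0.097)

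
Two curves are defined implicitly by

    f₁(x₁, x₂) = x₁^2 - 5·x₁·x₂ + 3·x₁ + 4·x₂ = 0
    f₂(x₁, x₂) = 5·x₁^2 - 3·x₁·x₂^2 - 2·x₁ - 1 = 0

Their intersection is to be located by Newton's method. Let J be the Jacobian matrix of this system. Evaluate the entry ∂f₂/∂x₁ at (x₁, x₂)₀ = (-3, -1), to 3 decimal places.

∂f₂/∂x₁ = 10·x₁ - 3·x₂^2 - 2.
At (-3, -1) this is -35.000.

-35.000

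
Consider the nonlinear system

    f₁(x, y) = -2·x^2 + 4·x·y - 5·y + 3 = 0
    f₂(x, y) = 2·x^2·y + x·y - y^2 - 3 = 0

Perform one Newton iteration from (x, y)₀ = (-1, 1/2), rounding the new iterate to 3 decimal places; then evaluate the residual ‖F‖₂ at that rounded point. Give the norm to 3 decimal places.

19.594

At (-1, 1/2): F = (-3.500, -2.750).
Jacobian J = [[-4·x + 4·y, 4·x - 5], [4·x·y + y, 2·x^2 + x - 2·y]].
At the point, J = [[6.000, -9.000], [-1.500, 0.000]] (det J = -13.500).
Solving J·Δ = −F gives Δ = (-1.833, -1.611).
Then the next iterate is (x, y)₁ = (-2.833, -1.111).
Re-evaluating at (-2.833, -1.111): F = (5.09307, -18.92038), so ‖F‖₂ = 19.594.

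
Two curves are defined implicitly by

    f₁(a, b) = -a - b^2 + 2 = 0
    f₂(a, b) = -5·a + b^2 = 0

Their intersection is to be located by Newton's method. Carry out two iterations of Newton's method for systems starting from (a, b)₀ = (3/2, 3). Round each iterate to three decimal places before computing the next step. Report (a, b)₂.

(0.333, 1.358)

At (3/2, 3): F = (-8.500, 1.500).
Jacobian J = [[-1, -2·b], [-5, 2·b]].
At the point, J = [[-1.000, -6.000], [-5.000, 6.000]] (det J = -36.000).
Solving J·Δ = −F gives Δ = (-1.167, -1.222).
Then the next iterate is (a, b)₁ = (0.333, 1.778).
Round to (0.333, 1.778) and repeat: F = (-1.49428, 1.49628), J = [[-1.000, -3.556], [-5.000, 3.556]].
Δ = (0.000, -0.420), so (a, b)₂ = (0.333, 1.358).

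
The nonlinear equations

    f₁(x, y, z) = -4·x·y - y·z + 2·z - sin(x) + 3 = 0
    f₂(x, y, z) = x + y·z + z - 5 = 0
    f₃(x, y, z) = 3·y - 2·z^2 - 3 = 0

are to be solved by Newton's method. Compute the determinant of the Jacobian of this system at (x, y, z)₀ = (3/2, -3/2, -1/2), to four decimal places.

24.4646

J = [[-4·y - cos(x), -4·x - z, -y + 2], [1, z, y + 1], [0, 3, -4·z]].
At the point, J = [[5.929263, -5.5000, 3.5000], [1.0000, -0.5000, -0.5000], [0.0000, 3.0000, 2.0000]].
det J = 24.4646.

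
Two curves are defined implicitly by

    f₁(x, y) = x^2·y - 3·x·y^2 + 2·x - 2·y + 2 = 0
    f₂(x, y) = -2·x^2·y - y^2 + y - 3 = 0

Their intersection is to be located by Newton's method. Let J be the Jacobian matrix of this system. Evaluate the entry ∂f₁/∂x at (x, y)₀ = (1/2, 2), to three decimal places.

∂f₁/∂x = 2·x·y - 3·y^2 + 2.
At (1/2, 2) this is -8.000.

-8.000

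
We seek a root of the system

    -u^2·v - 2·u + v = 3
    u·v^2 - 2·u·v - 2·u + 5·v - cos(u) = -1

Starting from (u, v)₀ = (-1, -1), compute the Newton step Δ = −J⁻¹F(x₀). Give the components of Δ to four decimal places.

At (-1, -1): F = (-1.0000, -5.540302).
Jacobian J = [[-2·u·v - 2, -u^2 + 1], [v^2 - 2·v + sin(u) - 2, 2·u·v - 2·u + 5]].
At the point, J = [[-4.0000, 0.0000], [0.158529, 9.0000]] (det J = -36.0000).
Solving J·Δ = −F gives Δ = (-0.2500, 0.6200).

(-0.2500, 0.6200)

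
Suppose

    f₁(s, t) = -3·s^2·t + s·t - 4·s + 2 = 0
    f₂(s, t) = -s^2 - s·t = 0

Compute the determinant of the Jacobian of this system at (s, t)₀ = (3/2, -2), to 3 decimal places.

-23.250

J = [[-6·s·t + t - 4, -3·s^2 + s], [-2·s - t, -s]].
At the point, J = [[12.000, -5.250], [-1.000, -1.500]].
det J = -23.250.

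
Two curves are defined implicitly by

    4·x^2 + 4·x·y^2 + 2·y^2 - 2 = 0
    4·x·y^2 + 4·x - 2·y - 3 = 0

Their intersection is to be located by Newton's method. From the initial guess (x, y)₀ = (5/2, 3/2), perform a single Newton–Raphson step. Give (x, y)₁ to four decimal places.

At (5/2, 3/2): F = (50.0000, 26.5000).
Jacobian J = [[8·x + 4·y^2, 8·x·y + 4·y], [4·y^2 + 4, 8·x·y - 2]].
At the point, J = [[29.0000, 36.0000], [13.0000, 28.0000]] (det J = 344.0000).
Solving J·Δ = −F gives Δ = (-1.2965, -0.3445).
Then the next iterate is (x, y)₁ = (1.2035, 1.1555).

(1.2035, 1.1555)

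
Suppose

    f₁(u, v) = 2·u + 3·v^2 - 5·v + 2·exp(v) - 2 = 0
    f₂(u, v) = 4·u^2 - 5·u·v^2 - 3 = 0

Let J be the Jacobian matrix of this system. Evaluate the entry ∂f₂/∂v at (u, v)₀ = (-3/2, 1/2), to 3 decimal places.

∂f₂/∂v = -10·u·v.
At (-3/2, 1/2) this is 7.500.

7.500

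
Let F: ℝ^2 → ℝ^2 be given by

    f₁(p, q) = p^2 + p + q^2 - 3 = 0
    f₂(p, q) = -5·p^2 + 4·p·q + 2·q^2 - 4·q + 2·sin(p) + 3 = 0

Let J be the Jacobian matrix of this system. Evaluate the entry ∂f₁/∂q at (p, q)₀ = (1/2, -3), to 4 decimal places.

-6.0000

∂f₁/∂q = 2·q.
At (1/2, -3) this is -6.0000.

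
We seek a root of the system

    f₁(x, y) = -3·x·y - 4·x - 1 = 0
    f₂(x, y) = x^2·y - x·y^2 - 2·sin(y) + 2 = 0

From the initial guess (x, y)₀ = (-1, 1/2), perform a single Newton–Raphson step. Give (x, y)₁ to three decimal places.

(0.777, 2.258)

At (-1, 1/2): F = (4.500, 1.79115).
Jacobian J = [[-3·y - 4, -3·x], [2·x·y - y^2, x^2 - 2·x·y - 2·cos(y)]].
At the point, J = [[-5.500, 3.000], [-1.250, 0.24483]] (det J = 2.40341).
Solving J·Δ = −F gives Δ = (1.777, 1.758).
Then the next iterate is (x, y)₁ = (0.777, 2.258).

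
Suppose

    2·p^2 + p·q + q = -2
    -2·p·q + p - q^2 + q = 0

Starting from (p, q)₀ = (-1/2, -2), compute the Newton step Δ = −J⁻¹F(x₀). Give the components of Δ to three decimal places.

(0.500, 1.000)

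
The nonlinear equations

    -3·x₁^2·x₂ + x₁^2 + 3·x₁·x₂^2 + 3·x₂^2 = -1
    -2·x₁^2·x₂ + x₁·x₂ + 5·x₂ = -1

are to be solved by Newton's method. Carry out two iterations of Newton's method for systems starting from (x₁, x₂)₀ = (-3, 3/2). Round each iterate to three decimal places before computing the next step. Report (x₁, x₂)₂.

(-1.885, 0.617)

At (-3, 3/2): F = (-44.000, -23.000).
Jacobian J = [[-6·x₁·x₂ + 2·x₁ + 3·x₂^2, -3·x₁^2 + 6·x₁·x₂ + 6·x₂], [-4·x₁·x₂ + x₂, -2·x₁^2 + x₁ + 5]].
At the point, J = [[27.750, -45.000], [19.500, -16.000]] (det J = 433.500).
Solving J·Δ = −F gives Δ = (0.764, -0.507).
Then the next iterate is (x₁, x₂)₁ = (-2.236, 0.993).
Round to (-2.236, 0.993) and repeat: F = (-12.55067, -6.18474), J = [[11.80823, -22.36318], [9.87439, -7.23539]].
Δ = (0.351, -0.376), so (x₁, x₂)₂ = (-1.885, 0.617).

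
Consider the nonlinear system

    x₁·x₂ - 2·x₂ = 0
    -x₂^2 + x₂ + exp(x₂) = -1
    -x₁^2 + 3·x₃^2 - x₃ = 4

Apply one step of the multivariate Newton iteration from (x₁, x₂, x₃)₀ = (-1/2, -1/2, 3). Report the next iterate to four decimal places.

(3.6430, -0.8286, 1.5945)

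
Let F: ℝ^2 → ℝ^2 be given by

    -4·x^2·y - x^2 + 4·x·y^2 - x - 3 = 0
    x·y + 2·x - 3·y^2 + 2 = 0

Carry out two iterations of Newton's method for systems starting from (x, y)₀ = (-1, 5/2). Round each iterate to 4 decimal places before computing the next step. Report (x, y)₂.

(-0.4294, 0.7470)

At (-1, 5/2): F = (-38.0000, -21.2500).
Jacobian J = [[-8·x·y - 2·x + 4·y^2 - 1, -4·x^2 + 8·x·y], [y + 2, x - 6·y]].
At the point, J = [[46.0000, -24.0000], [4.5000, -16.0000]] (det J = -628.0000).
Solving J·Δ = −F gives Δ = (0.1561, -1.2842).
Then the next iterate is (x, y)₁ = (-0.8439, 1.2158).
Round to (-0.8439, 1.2158) and repeat: F = (-11.321388, -5.148323), J = [[14.808588, -11.056778], [3.2158, -8.1387]].
Δ = (0.4145, -0.4688), so (x, y)₂ = (-0.4294, 0.7470).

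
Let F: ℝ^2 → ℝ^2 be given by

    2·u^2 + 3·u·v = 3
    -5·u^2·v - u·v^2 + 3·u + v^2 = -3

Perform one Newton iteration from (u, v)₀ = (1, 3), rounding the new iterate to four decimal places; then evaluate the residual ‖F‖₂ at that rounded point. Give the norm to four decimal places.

15.2892

At (1, 3): F = (8.0000, -9.0000).
Jacobian J = [[4·u + 3·v, 3·u], [-10·u·v - v^2 + 3, -5·u^2 - 2·u·v + 2·v]].
At the point, J = [[13.0000, 3.0000], [-36.0000, -5.0000]] (det J = 43.0000).
Solving J·Δ = −F gives Δ = (0.3023, -3.9767).
Then the next iterate is (u, v)₁ = (1.3023, -0.9767).
Re-evaluating at (1.3023, -0.9767): F = (-3.423899, 14.900867), so ‖F‖₂ = 15.2892.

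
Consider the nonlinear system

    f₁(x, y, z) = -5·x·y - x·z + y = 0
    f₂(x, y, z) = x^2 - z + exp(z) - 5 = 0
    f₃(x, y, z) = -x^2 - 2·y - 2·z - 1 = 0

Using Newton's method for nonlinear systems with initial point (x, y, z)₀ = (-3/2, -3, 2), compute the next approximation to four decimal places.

(-0.3906, -2.0687, 2.1079)

At (-3/2, -3, 2): F = (-22.5000, 2.639056, -1.2500).
Jacobian J = [[-5·y - z, -5·x + 1, -x], [2·x, 0, exp(z) - 1], [-2·x, -2, -2]].
At the point, J = [[13.0000, 8.5000, 1.5000], [-3.0000, 0.0000, 6.389056], [3.0000, -2.0000, -2.0000]] (det J = 287.036389).
Solving J·Δ = −F gives Δ = (1.1094, 0.9313, 0.1079).
Then the next iterate is (x, y, z)₁ = (-0.3906, -2.0687, 2.1079).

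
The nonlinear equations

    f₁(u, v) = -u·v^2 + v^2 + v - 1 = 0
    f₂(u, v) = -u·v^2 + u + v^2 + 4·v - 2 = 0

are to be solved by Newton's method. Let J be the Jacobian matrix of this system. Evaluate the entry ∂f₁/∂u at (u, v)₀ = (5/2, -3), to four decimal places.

∂f₁/∂u = -v^2.
At (5/2, -3) this is -9.0000.

-9.0000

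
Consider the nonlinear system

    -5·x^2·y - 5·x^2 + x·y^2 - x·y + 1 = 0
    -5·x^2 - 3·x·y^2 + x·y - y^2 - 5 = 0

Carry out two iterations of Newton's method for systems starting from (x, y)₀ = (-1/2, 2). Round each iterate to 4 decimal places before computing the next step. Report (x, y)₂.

(0.6666, 7.5338)

At (-1/2, 2): F = (-3.7500, -5.2500).
Jacobian J = [[-10·x·y - 10·x + y^2 - y, -5·x^2 + 2·x·y - x], [-10·x - 3·y^2 + y, -6·x·y + x - 2·y]].
At the point, J = [[17.0000, -2.7500], [-5.0000, 1.5000]] (det J = 11.7500).
Solving J·Δ = −F gives Δ = (1.7074, 9.1915).
Then the next iterate is (x, y)₁ = (1.2074, 11.1915).
Round to (1.2074, 11.1915) and repeat: F = (49.849094, -577.705492), J = [[-33.141999, 18.528760], [-376.631517, -102.251303]].
Δ = (-0.5408, -3.6577), so (x, y)₂ = (0.6666, 7.5338).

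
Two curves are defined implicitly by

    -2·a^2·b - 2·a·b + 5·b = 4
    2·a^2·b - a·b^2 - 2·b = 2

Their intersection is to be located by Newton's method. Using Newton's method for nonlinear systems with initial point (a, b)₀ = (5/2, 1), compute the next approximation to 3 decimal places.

(2.839, -0.645)

At (5/2, 1): F = (-16.500, 6.000).
Jacobian J = [[-4·a·b - 2·b, -2·a^2 - 2·a + 5], [4·a·b - b^2, 2·a^2 - 2·a·b - 2]].
At the point, J = [[-12.000, -12.500], [9.000, 5.500]] (det J = 46.500).
Solving J·Δ = −F gives Δ = (0.339, -1.645).
Then the next iterate is (a, b)₁ = (2.839, -0.645).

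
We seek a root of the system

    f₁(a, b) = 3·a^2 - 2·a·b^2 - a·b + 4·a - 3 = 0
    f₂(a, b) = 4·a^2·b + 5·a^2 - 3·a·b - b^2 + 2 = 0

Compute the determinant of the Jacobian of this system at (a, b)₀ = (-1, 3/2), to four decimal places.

153.5000

J = [[6·a - 2·b^2 - b + 4, -4·a·b - a], [8·a·b + 10·a - 3·b, 4·a^2 - 3·a - 2·b]].
At the point, J = [[-8.0000, 7.0000], [-26.5000, 4.0000]].
det J = 153.5000.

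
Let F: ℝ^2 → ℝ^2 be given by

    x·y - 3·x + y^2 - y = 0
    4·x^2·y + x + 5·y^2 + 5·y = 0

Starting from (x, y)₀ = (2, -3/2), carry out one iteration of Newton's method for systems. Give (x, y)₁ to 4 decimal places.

At (2, -3/2): F = (-5.2500, -18.2500).
Jacobian J = [[y - 3, x + 2·y - 1], [8·x·y + 1, 4·x^2 + 10·y + 5]].
At the point, J = [[-4.5000, -2.0000], [-23.0000, 6.0000]] (det J = -73.0000).
Solving J·Δ = −F gives Δ = (-0.9315, -0.5291).
Then the next iterate is (x, y)₁ = (1.0685, -2.0291).

(1.0685, -2.0291)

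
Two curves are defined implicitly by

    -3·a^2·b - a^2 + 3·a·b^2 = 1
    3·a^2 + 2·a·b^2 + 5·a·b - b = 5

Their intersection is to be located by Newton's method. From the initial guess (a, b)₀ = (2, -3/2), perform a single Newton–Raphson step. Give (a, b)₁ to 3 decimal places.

(2.022, -0.602)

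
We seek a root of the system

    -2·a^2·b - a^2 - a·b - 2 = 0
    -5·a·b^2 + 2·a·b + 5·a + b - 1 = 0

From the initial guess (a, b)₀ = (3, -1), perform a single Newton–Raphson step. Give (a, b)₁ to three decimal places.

(2.069, -0.834)

At (3, -1): F = (10.000, -8.000).
Jacobian J = [[-4·a·b - 2·a - b, -2·a^2 - a], [-5·b^2 + 2·b + 5, -10·a·b + 2·a + 1]].
At the point, J = [[7.000, -21.000], [-2.000, 37.000]] (det J = 217.000).
Solving J·Δ = −F gives Δ = (-0.931, 0.166).
Then the next iterate is (a, b)₁ = (2.069, -0.834).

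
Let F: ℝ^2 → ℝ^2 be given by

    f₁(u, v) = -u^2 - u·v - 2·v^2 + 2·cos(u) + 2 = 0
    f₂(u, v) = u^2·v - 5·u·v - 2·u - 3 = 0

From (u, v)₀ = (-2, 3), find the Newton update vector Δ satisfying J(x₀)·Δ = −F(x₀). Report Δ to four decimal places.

(0.8875, -1.2331)

At (-2, 3): F = (-14.832294, 43.0000).
Jacobian J = [[-2·u - v - 2·sin(u), -u - 4·v], [2·u·v - 5·v - 2, u^2 - 5·u]].
At the point, J = [[2.818595, -10.0000], [-29.0000, 14.0000]] (det J = -250.539672).
Solving J·Δ = −F gives Δ = (0.8875, -1.2331).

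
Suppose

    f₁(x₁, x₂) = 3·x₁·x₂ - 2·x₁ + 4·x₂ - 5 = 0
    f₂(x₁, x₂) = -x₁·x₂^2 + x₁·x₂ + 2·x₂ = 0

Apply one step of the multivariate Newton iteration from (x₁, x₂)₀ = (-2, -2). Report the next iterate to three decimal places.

(-1.846, -1.115)

At (-2, -2): F = (3.000, 8.000).
Jacobian J = [[3·x₂ - 2, 3·x₁ + 4], [-x₂^2 + x₂, -2·x₁·x₂ + x₁ + 2]].
At the point, J = [[-8.000, -2.000], [-6.000, -8.000]] (det J = 52.000).
Solving J·Δ = −F gives Δ = (0.154, 0.885).
Then the next iterate is (x₁, x₂)₁ = (-1.846, -1.115).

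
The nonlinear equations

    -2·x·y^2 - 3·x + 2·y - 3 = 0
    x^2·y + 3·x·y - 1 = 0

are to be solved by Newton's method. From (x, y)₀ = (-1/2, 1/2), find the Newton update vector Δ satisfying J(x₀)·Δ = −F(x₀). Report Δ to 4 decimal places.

(-3.7727, -4.3182)

At (-1/2, 1/2): F = (-0.2500, -1.6250).
Jacobian J = [[-2·y^2 - 3, -4·x·y + 2], [2·x·y + 3·y, x^2 + 3·x]].
At the point, J = [[-3.5000, 3.0000], [1.0000, -1.2500]] (det J = 1.3750).
Solving J·Δ = −F gives Δ = (-3.7727, -4.3182).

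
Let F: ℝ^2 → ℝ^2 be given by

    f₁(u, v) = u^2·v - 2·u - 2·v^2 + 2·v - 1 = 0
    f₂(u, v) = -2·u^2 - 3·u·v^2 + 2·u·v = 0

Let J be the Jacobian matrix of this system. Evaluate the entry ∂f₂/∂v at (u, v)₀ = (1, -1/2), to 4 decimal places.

5.0000

∂f₂/∂v = -6·u·v + 2·u.
At (1, -1/2) this is 5.0000.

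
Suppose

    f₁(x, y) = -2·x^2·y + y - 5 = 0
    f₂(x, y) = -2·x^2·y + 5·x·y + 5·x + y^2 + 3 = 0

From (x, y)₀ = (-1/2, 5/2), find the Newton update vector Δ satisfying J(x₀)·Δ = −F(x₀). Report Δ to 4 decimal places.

(-5.7000, 64.5000)

At (-1/2, 5/2): F = (-3.7500, -0.7500).
Jacobian J = [[-4·x·y, -2·x^2 + 1], [-4·x·y + 5·y + 5, -2·x^2 + 5·x + 2·y]].
At the point, J = [[5.0000, 0.5000], [22.5000, 2.0000]] (det J = -1.2500).
Solving J·Δ = −F gives Δ = (-5.7000, 64.5000).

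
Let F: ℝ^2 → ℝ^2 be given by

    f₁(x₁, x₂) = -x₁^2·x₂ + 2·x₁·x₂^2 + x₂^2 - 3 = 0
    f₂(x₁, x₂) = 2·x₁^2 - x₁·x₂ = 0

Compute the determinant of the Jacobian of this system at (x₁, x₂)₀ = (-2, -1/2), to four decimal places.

-10.5000

J = [[-2·x₁·x₂ + 2·x₂^2, -x₁^2 + 4·x₁·x₂ + 2·x₂], [4·x₁ - x₂, -x₁]].
At the point, J = [[-1.5000, -1.0000], [-7.5000, 2.0000]].
det J = -10.5000.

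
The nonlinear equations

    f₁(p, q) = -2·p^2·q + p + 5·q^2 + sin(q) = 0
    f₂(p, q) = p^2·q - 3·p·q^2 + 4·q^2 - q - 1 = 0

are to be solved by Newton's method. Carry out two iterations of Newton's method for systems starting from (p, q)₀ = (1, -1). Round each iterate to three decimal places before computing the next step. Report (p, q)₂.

At (1, -1): F = (7.15853, 0.000).
Jacobian J = [[-4·p·q + 1, -2·p^2 + 10·q + cos(q)], [2·p·q - 3·q^2, p^2 - 6·p·q + 8·q - 1]].
At the point, J = [[5.000, -11.45970], [-5.000, -2.000]] (det J = -67.29849).
Solving J·Δ = −F gives Δ = (-0.213, 0.532).
Then the next iterate is (p, q)₁ = (0.787, -0.468).
Round to (0.787, -0.468) and repeat: F = (2.01075, -0.46288), J = [[2.47326, -5.02627], [-1.39370, -1.91473]].
Δ = (-0.526, 0.141), so (p, q)₂ = (0.261, -0.327).

(0.261, -0.327)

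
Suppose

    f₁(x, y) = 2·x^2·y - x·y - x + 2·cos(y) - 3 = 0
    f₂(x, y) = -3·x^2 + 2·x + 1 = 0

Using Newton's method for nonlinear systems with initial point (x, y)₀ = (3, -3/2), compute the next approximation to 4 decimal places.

At (3, -3/2): F = (-28.358526, -20.0000).
Jacobian J = [[4·x·y - y - 1, 2·x^2 - x - 2·sin(y)], [-6·x + 2, 0]].
At the point, J = [[-17.5000, 16.994990], [-16.0000, 0.0000]] (det J = 271.919840).
Solving J·Δ = −F gives Δ = (-1.2500, 0.3815).
Then the next iterate is (x, y)₁ = (1.7500, -1.1185).

(1.7500, -1.1185)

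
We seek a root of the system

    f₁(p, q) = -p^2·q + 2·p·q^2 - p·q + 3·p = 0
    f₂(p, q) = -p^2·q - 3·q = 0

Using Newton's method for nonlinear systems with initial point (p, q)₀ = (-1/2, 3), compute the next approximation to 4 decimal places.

At (-1/2, 3): F = (-9.7500, -9.7500).
Jacobian J = [[-2·p·q + 2·q^2 - q + 3, -p^2 + 4·p·q - p], [-2·p·q, -p^2 - 3]].
At the point, J = [[21.0000, -5.7500], [3.0000, -3.2500]] (det J = -51.0000).
Solving J·Δ = −F gives Δ = (-0.4779, -3.4412).
Then the next iterate is (p, q)₁ = (-0.9779, -0.4412).

(-0.9779, -0.4412)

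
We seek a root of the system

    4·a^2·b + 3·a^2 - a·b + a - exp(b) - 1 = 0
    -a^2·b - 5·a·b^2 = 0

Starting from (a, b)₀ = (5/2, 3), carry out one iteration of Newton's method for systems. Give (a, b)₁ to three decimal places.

At (5/2, 3): F = (67.66446, -131.250).
Jacobian J = [[8·a·b + 6·a - b + 1, 4·a^2 - a - exp(b)], [-2·a·b - 5·b^2, -a^2 - 10·a·b]].
At the point, J = [[73.000, 2.41446], [-60.000, -81.250]] (det J = -5786.38222).
Solving J·Δ = −F gives Δ = (-0.895, -0.954).
Then the next iterate is (a, b)₁ = (1.605, 2.046).

(1.605, 2.046)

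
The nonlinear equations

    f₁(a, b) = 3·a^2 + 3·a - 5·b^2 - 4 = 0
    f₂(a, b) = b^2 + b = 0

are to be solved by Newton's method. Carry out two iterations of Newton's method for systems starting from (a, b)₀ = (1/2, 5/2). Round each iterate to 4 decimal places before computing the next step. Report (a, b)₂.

(0.8884, 0.3519)

At (1/2, 5/2): F = (-33.0000, 8.7500).
Jacobian J = [[6·a + 3, -10·b], [0, 2·b + 1]].
At the point, J = [[6.0000, -25.0000], [0.0000, 6.0000]] (det J = 36.0000).
Solving J·Δ = −F gives Δ = (-0.5764, -1.4583).
Then the next iterate is (a, b)₁ = (-0.0764, 1.0417).
Round to (-0.0764, 1.0417) and repeat: F = (-9.637384, 2.126839), J = [[2.5416, -10.4170], [0.0000, 3.0834]].
Δ = (0.9648, -0.6898), so (a, b)₂ = (0.8884, 0.3519).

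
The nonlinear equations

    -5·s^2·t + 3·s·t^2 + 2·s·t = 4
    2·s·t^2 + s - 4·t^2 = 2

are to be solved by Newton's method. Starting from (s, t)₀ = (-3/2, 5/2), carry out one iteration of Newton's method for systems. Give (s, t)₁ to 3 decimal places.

(-1.115, 1.299)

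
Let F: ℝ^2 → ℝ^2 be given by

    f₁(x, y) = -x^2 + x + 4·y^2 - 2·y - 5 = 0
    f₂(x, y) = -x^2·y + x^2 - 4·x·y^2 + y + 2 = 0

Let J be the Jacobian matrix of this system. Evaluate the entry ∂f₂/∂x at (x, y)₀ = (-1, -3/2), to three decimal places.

∂f₂/∂x = -2·x·y + 2·x - 4·y^2.
At (-1, -3/2) this is -14.000.

-14.000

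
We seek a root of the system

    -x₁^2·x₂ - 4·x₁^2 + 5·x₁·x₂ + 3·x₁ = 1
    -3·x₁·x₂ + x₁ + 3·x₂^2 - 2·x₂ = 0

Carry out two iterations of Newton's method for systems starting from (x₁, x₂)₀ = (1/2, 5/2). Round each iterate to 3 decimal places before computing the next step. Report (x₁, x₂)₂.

(0.154, 0.962)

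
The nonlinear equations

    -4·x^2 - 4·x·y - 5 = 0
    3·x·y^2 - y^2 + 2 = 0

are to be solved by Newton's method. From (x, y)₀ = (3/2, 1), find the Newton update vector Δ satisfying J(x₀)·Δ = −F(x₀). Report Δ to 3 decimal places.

(-1.138, -0.298)

At (3/2, 1): F = (-20.000, 5.500).
Jacobian J = [[-8·x - 4·y, -4·x], [3·y^2, 6·x·y - 2·y]].
At the point, J = [[-16.000, -6.000], [3.000, 7.000]] (det J = -94.000).
Solving J·Δ = −F gives Δ = (-1.138, -0.298).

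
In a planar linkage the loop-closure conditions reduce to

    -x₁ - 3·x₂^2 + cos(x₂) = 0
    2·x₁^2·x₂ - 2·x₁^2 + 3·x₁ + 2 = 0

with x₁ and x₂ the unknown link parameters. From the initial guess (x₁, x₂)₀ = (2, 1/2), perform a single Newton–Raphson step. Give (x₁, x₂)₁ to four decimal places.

At (2, 1/2): F = (-1.872417, 4.0000).
Jacobian J = [[-1, -6·x₂ - sin(x₂)], [4·x₁·x₂ - 4·x₁ + 3, 2·x₁^2]].
At the point, J = [[-1.0000, -3.479426], [-1.0000, 8.0000]] (det J = -11.479426).
Solving J·Δ = −F gives Δ = (-0.0925, -0.5116).
Then the next iterate is (x₁, x₂)₁ = (1.9075, -0.0116).

(1.9075, -0.0116)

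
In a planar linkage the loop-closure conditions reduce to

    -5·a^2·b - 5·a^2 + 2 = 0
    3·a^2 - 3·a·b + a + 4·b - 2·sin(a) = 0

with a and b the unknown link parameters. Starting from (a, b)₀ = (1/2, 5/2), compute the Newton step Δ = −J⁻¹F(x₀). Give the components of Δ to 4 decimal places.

(0.0445, -2.5229)

At (1/2, 5/2): F = (-2.3750, 6.541149).
Jacobian J = [[-10·a·b - 10·a, -5·a^2], [6·a - 3·b - 2·cos(a) + 1, -3·a + 4]].
At the point, J = [[-17.5000, -1.2500], [-5.255165, 2.5000]] (det J = -50.318956).
Solving J·Δ = −F gives Δ = (0.0445, -2.5229).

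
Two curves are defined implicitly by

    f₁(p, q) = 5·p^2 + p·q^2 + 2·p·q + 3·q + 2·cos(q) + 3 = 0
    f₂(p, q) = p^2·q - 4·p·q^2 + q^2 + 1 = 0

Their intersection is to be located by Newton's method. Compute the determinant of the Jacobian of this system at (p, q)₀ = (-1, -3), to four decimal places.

421.4672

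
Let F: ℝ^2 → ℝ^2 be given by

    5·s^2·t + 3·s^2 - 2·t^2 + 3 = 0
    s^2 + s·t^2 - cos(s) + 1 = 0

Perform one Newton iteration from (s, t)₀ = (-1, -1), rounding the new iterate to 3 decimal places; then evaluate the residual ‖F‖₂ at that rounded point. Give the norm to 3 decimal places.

0.149

At (-1, -1): F = (-1.000, 0.45970).
Jacobian J = [[10·s·t + 6·s, 5·s^2 - 4·t], [2·s + t^2 + sin(s), 2·s·t]].
At the point, J = [[4.000, 9.000], [-1.84147, 2.000]] (det J = 24.57324).
Solving J·Δ = −F gives Δ = (0.250, 0.000).
Then the next iterate is (s, t)₁ = (-0.750, -1.000).
Re-evaluating at (-0.750, -1.000): F = (-0.125, 0.08081), so ‖F‖₂ = 0.149.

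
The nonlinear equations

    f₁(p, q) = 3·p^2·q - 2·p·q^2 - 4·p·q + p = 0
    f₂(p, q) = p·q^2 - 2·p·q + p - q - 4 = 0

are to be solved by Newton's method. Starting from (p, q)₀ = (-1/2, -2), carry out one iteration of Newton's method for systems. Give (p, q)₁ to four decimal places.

At (-1/2, -2): F = (-2.0000, -6.5000).
Jacobian J = [[6·p·q - 2·q^2 - 4·q + 1, 3·p^2 - 4·p·q - 4·p], [q^2 - 2·q + 1, 2·p·q - 2·p - 1]].
At the point, J = [[7.0000, -1.2500], [9.0000, 2.0000]] (det J = 25.2500).
Solving J·Δ = −F gives Δ = (0.4802, 1.0891).
Then the next iterate is (p, q)₁ = (-0.0198, -0.9109).

(-0.0198, -0.9109)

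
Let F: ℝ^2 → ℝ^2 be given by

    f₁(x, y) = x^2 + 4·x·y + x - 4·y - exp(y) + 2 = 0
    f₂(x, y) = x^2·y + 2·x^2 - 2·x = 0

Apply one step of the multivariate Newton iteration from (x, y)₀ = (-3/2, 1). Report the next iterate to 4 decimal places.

At (-3/2, 1): F = (-9.968282, 9.7500).
Jacobian J = [[2·x + 4·y + 1, 4·x - exp(y) - 4], [2·x·y + 4·x - 2, x^2]].
At the point, J = [[2.0000, -12.718282], [-11.0000, 2.2500]] (det J = -135.401100).
Solving J·Δ = −F gives Δ = (0.7502, -0.6658).
Then the next iterate is (x, y)₁ = (-0.7498, 0.3342).

(-0.7498, 0.3342)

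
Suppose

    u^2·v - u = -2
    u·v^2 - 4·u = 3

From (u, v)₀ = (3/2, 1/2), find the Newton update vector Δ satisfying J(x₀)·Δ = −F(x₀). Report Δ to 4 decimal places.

At (3/2, 1/2): F = (1.6250, -8.6250).
Jacobian J = [[2·u·v - 1, u^2], [v^2 - 4, 2·u·v]].
At the point, J = [[0.5000, 2.2500], [-3.7500, 1.5000]] (det J = 9.1875).
Solving J·Δ = −F gives Δ = (-2.3776, -0.1939).

(-2.3776, -0.1939)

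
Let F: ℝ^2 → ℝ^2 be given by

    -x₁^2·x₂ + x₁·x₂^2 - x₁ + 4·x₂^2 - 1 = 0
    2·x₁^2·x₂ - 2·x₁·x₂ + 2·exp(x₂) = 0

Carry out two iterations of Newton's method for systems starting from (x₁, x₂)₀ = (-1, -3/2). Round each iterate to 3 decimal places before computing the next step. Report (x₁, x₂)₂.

At (-1, -3/2): F = (8.250, -5.55374).
Jacobian J = [[-2·x₁·x₂ + x₂^2 - 1, -x₁^2 + 2·x₁·x₂ + 8·x₂], [4·x₁·x₂ - 2·x₂, 2·x₁^2 - 2·x₁ + 2·exp(x₂)]].
At the point, J = [[-1.750, -10.000], [9.000, 4.44626]] (det J = 82.21904).
Solving J·Δ = −F gives Δ = (0.229, 0.785).
Then the next iterate is (x₁, x₂)₁ = (-0.771, -0.715).
Round to (-0.771, -0.715) and repeat: F = (1.84677, -0.97420), J = [[-1.59131, -5.21191], [3.63506, 3.70927]].
Δ = (-0.136, 0.396), so (x₁, x₂)₂ = (-0.907, -0.319).

(-0.907, -0.319)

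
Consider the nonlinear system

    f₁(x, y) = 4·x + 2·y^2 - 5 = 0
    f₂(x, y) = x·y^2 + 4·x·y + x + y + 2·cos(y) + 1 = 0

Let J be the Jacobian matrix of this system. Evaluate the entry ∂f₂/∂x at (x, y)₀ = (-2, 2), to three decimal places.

∂f₂/∂x = y^2 + 4·y + 1.
At (-2, 2) this is 13.000.

13.000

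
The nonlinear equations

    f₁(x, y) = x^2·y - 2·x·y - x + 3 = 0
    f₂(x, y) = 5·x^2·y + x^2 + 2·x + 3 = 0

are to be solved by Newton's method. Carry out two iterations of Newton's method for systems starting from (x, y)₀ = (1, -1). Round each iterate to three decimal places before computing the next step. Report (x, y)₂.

(2.626, -0.578)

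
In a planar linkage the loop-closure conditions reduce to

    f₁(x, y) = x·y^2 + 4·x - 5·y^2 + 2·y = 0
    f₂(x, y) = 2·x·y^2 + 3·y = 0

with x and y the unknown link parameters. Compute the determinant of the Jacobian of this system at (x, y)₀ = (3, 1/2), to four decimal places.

38.2500

J = [[y^2 + 4, 2·x·y - 10·y + 2], [2·y^2, 4·x·y + 3]].
At the point, J = [[4.2500, 0.0000], [0.5000, 9.0000]].
det J = 38.2500.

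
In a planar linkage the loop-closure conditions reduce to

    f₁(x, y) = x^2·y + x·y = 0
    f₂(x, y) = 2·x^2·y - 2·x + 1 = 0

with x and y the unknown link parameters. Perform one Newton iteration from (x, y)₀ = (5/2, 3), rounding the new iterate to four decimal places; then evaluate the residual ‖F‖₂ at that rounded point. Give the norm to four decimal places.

159.2862

At (5/2, 3): F = (26.2500, 33.5000).
Jacobian J = [[2·x·y + y, x^2 + x], [4·x·y - 2, 2·x^2]].
At the point, J = [[18.0000, 8.7500], [28.0000, 12.5000]] (det J = -20.0000).
Solving J·Δ = −F gives Δ = (1.7500, -6.6000).
Then the next iterate is (x, y)₁ = (4.2500, -3.6000).
Re-evaluating at (4.2500, -3.6000): F = (-80.3250, -137.5500), so ‖F‖₂ = 159.2862.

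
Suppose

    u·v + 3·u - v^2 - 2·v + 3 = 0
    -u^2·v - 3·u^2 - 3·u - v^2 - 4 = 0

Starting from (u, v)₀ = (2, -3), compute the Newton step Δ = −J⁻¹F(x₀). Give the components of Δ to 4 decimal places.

(-6.3333, 0.0000)

At (2, -3): F = (0.0000, -19.0000).
Jacobian J = [[v + 3, u - 2·v - 2], [-2·u·v - 6·u - 3, -u^2 - 2·v]].
At the point, J = [[0.0000, 6.0000], [-3.0000, 2.0000]] (det J = 18.0000).
Solving J·Δ = −F gives Δ = (-6.3333, 0.0000).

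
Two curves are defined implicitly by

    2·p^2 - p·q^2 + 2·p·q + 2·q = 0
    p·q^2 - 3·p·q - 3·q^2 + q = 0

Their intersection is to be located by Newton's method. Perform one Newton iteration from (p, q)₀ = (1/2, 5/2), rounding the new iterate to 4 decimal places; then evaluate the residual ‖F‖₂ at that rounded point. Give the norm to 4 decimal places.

62.5034

At (1/2, 5/2): F = (4.8750, -16.8750).
Jacobian J = [[4·p - q^2 + 2·q, -2·p·q + 2·p + 2], [q^2 - 3·q, 2·p·q - 3·p - 6·q + 1]].
At the point, J = [[0.7500, 0.5000], [-1.2500, -13.0000]] (det J = -9.1250).
Solving J·Δ = −F gives Δ = (-6.0205, -0.7192).
Then the next iterate is (p, q)₁ = (-5.5205, 1.7808).
Re-evaluating at (-5.5205, 1.7808): F = (62.358506, 4.252895), so ‖F‖₂ = 62.5034.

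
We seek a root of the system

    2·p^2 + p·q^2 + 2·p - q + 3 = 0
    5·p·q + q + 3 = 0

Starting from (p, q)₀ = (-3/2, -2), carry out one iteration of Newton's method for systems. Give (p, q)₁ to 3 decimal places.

(0.165, -2.100)

At (-3/2, -2): F = (0.500, 16.000).
Jacobian J = [[4·p + q^2 + 2, 2·p·q - 1], [5·q, 5·p + 1]].
At the point, J = [[0.000, 5.000], [-10.000, -6.500]] (det J = 50.000).
Solving J·Δ = −F gives Δ = (1.665, -0.100).
Then the next iterate is (p, q)₁ = (0.165, -2.100).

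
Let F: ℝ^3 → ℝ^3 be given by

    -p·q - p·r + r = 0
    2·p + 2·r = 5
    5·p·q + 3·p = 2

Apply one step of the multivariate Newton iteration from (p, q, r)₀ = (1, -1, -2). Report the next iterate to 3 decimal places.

At (1, -1, -2): F = (1.000, -7.000, -4.000).
Jacobian J = [[-q - r, -p, -p + 1], [2, 0, 2], [5·q + 3, 5·p, 0]].
At the point, J = [[3.000, -1.000, 0.000], [2.000, 0.000, 2.000], [-2.000, 5.000, 0.000]] (det J = -26.000).
Solving J·Δ = −F gives Δ = (-0.077, 0.769, 3.577).
Then the next iterate is (p, q, r)₁ = (0.923, -0.231, 1.577).

(0.923, -0.231, 1.577)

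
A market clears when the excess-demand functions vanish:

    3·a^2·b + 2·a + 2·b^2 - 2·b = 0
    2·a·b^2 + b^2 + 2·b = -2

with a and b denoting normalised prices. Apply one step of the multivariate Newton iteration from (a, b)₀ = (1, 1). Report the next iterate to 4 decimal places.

At (1, 1): F = (5.0000, 7.0000).
Jacobian J = [[6·a·b + 2, 3·a^2 + 4·b - 2], [2·b^2, 4·a·b + 2·b + 2]].
At the point, J = [[8.0000, 5.0000], [2.0000, 8.0000]] (det J = 54.0000).
Solving J·Δ = −F gives Δ = (-0.0926, -0.8519).
Then the next iterate is (a, b)₁ = (0.9074, 0.1481).

(0.9074, 0.1481)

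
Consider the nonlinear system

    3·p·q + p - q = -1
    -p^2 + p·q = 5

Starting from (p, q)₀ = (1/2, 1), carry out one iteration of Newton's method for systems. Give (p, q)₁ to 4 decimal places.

(-1.1875, 10.5000)

At (1/2, 1): F = (2.0000, -4.7500).
Jacobian J = [[3·q + 1, 3·p - 1], [-2·p + q, p]].
At the point, J = [[4.0000, 0.5000], [0.0000, 0.5000]] (det J = 2.0000).
Solving J·Δ = −F gives Δ = (-1.6875, 9.5000).
Then the next iterate is (p, q)₁ = (-1.1875, 10.5000).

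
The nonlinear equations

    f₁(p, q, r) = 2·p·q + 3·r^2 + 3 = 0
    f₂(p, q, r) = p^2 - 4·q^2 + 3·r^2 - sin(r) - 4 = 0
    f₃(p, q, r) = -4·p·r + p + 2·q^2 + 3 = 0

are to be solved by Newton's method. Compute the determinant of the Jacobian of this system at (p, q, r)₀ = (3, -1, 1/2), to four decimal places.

J = [[2·q, 2·p, 6·r], [2·p, -8·q, 6·r - cos(r)], [-4·r + 1, 4·q, -4·p]].
At the point, J = [[-2.0000, 6.0000, 3.0000], [6.0000, 8.0000, 2.122417], [-1.0000, -4.0000, -12.0000]].
det J = 546.2862.

546.2862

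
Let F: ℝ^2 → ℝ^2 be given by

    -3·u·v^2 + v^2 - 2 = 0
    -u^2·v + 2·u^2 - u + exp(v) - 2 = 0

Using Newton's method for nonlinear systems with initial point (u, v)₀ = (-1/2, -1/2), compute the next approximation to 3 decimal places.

(-0.629, -1.011)

At (-1/2, -1/2): F = (-1.375, -0.26847).
Jacobian J = [[-3·v^2, -6·u·v + 2·v], [-2·u·v + 4·u - 1, -u^2 + exp(v)]].
At the point, J = [[-0.750, -2.500], [-3.500, 0.35653]] (det J = -9.01740).
Solving J·Δ = −F gives Δ = (-0.129, -0.511).
Then the next iterate is (u, v)₁ = (-0.629, -1.011).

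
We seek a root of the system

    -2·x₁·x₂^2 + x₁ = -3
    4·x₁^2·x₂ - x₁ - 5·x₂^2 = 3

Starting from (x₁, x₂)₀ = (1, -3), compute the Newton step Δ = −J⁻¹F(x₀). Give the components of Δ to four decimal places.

At (1, -3): F = (-14.0000, -61.0000).
Jacobian J = [[-2·x₂^2 + 1, -4·x₁·x₂], [8·x₁·x₂ - 1, 4·x₁^2 - 10·x₂]].
At the point, J = [[-17.0000, 12.0000], [-25.0000, 34.0000]] (det J = -278.0000).
Solving J·Δ = −F gives Δ = (0.9209, 2.4712).

(0.9209, 2.4712)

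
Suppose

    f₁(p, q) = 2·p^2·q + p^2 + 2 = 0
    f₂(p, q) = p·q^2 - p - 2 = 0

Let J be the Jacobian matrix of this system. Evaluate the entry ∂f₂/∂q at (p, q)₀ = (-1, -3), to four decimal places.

6.0000

∂f₂/∂q = 2·p·q.
At (-1, -3) this is 6.0000.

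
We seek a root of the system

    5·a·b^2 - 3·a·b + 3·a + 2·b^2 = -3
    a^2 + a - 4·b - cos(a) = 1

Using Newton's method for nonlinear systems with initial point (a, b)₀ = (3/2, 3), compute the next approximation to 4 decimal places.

(1.9095, 1.1815)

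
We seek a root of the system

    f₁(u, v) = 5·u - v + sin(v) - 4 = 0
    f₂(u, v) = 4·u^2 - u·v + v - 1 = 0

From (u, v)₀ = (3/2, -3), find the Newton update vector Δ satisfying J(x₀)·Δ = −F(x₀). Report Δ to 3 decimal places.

At (3/2, -3): F = (6.35888, 9.500).
Jacobian J = [[5, cos(v) - 1], [8·u - v, -u + 1]].
At the point, J = [[5.000, -1.98999], [15.000, -0.500]] (det J = 27.34989).
Solving J·Δ = −F gives Δ = (-0.575, 1.751).

(-0.575, 1.751)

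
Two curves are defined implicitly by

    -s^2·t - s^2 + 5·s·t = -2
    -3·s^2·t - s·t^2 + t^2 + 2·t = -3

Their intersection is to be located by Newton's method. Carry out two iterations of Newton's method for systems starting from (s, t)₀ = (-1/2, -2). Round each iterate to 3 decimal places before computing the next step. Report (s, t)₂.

(0.325, -0.532)

At (-1/2, -2): F = (7.250, 6.500).
Jacobian J = [[-2·s·t - 2·s + 5·t, -s^2 + 5·s], [-6·s·t - t^2, -3·s^2 - 2·s·t + 2·t + 2]].
At the point, J = [[-11.000, -2.750], [-10.000, -4.750]] (det J = 24.750).
Solving J·Δ = −F gives Δ = (0.669, -0.040).
Then the next iterate is (s, t)₁ = (0.169, -2.040).
Round to (0.169, -2.040) and repeat: F = (0.30590, 2.55308), J = [[-9.84848, 0.81644], [-2.09304, -1.47616]].
Δ = (0.156, 1.508), so (s, t)₂ = (0.325, -0.532).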